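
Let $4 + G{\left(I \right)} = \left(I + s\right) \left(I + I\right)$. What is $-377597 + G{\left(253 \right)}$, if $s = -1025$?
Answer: $-768233$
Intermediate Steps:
$G{\left(I \right)} = -4 + 2 I \left(-1025 + I\right)$ ($G{\left(I \right)} = -4 + \left(I - 1025\right) \left(I + I\right) = -4 + \left(-1025 + I\right) 2 I = -4 + 2 I \left(-1025 + I\right)$)
$-377597 + G{\left(253 \right)} = -377597 - \left(518654 - 128018\right) = -377597 - 390636 = -768233$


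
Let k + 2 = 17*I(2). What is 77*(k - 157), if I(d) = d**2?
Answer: -7007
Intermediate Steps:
k = 66 (k = -2 + 17*2**2 = -2 + 17*4 = -2 + 68 = 66)
77*(k - 157) = 77*(66 - 157) = 77*(-91) = -7007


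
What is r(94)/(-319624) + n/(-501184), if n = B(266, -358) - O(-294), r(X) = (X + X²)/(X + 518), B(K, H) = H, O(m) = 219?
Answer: 3387229133/3063642065856 ≈ 0.0011056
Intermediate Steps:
r(X) = (X + X²)/(518 + X)
n = -577 (n = -358 - 1*219 = -358 - 219 = -577)
r(94)/(-319624) + n/(-501184) = (94*(1 + 94)/(518 + 94))/(-319624) - 577/(-501184) = (94*95/612)*(-1/319624) - 577*(-1/501184) = (94*(1/612)*95)*(-1/319624) + 577/501184 = (4465/306)*(-1/319624) + 577/501184 = -4465/97804944 + 577/501184 = 3387229133/3063642065856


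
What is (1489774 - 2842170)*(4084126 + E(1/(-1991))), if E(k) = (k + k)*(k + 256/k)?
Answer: -21897774087154881280/3964081 ≈ -5.5240e+12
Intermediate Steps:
E(k) = 2*k*(k + 256/k) (E(k) = (2*k)*(k + 256/k) = 2*k*(k + 256/k))
(1489774 - 2842170)*(4084126 + E(1/(-1991))) = (1489774 - 2842170)*(4084126 + (512 + 2*(1/(-1991))²)) = -1352396*(4084126 + (512 + 2*(-1/1991)²)) = -1352396*(4084126 + (512 + 2*(1/3964081))) = -1352396*(4084126 + (512 + 2/3964081)) = -1352396*(4084126 + 2029609474/3964081) = -1352396*16191835887680/3964081 = -21897774087154881280/3964081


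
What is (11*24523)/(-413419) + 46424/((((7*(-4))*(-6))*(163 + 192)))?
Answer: 55437406/440291235 ≈ 0.12591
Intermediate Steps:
(11*24523)/(-413419) + 46424/((((7*(-4))*(-6))*(163 + 192))) = 269753*(-1/413419) + 46424/((-28*(-6)*355)) = -269753/413419 + 46424/((168*355)) = -269753/413419 + 46424/59640 = -269753/413419 + 46424*(1/59640) = -269753/413419 + 829/1065 = 55437406/440291235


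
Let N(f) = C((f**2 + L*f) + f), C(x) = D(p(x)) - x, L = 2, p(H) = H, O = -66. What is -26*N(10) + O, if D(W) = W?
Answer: -66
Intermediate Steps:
C(x) = 0 (C(x) = x - x = 0)
N(f) = 0
-26*N(10) + O = -26*0 - 66 = 0 - 66 = -66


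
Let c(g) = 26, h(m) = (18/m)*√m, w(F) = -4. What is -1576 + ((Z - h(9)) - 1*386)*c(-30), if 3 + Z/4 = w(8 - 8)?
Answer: -12496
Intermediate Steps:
Z = -28 (Z = -12 + 4*(-4) = -12 - 16 = -28)
h(m) = 18/√m
-1576 + ((Z - h(9)) - 1*386)*c(-30) = -1576 + ((-28 - 18/√9) - 1*386)*26 = -1576 + ((-28 - 18/3) - 386)*26 = -1576 + ((-28 - 1*6) - 386)*26 = -1576 + ((-28 - 6) - 386)*26 = -1576 + (-34 - 386)*26 = -1576 - 420*26 = -1576 - 10920 = -12496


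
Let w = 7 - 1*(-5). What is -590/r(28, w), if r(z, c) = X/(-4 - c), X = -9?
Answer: -9440/9 ≈ -1048.9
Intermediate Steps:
w = 12 (w = 7 + 5 = 12)
r(z, c) = -9/(-4 - c)
-590/r(28, w) = -590/(9/(4 + 12)) = -590/(9/16) = -590/(9*(1/16)) = -590/9/16 = -590*16/9 = -9440/9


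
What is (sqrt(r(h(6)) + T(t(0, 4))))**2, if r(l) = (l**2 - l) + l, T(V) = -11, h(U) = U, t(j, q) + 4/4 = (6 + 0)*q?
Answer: 25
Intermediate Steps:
t(j, q) = -1 + 6*q (t(j, q) = -1 + (6 + 0)*q = -1 + 6*q)
r(l) = l**2
(sqrt(r(h(6)) + T(t(0, 4))))**2 = (sqrt(6**2 - 11))**2 = (sqrt(36 - 11))**2 = (sqrt(25))**2 = 5**2 = 25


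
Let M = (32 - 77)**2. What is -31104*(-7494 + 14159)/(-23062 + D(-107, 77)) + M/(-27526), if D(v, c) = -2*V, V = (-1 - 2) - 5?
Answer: 951052957335/105727366 ≈ 8995.3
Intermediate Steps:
V = -8 (V = -3 - 5 = -8)
M = 2025 (M = (-45)**2 = 2025)
D(v, c) = 16 (D(v, c) = -2*(-8) = 16)
-31104*(-7494 + 14159)/(-23062 + D(-107, 77)) + M/(-27526) = -31104*(-7494 + 14159)/(-23062 + 16) + 2025/(-27526) = -31104/((-23046/6665)) + 2025*(-1/27526) = -31104/((-23046*1/6665)) - 2025/27526 = -31104/(-23046/6665) - 2025/27526 = -31104*(-6665/23046) - 2025/27526 = 34551360/3841 - 2025/27526 = 951052957335/105727366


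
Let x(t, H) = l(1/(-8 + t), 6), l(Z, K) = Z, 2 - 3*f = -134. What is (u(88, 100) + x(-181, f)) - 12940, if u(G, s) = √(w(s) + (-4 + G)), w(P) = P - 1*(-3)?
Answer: -2445661/189 + √187 ≈ -12926.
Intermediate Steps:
f = 136/3 (f = ⅔ - ⅓*(-134) = ⅔ + 134/3 = 136/3 ≈ 45.333)
w(P) = 3 + P (w(P) = P + 3 = 3 + P)
x(t, H) = 1/(-8 + t)
u(G, s) = √(-1 + G + s) (u(G, s) = √((3 + s) + (-4 + G)) = √(-1 + G + s))
(u(88, 100) + x(-181, f)) - 12940 = (√(-1 + 88 + 100) + 1/(-8 - 181)) - 12940 = (√187 + 1/(-189)) - 12940 = (√187 - 1/189) - 12940 = (-1/189 + √187) - 12940 = -2445661/189 + √187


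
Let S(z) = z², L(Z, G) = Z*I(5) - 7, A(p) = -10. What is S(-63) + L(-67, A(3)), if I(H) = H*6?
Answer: 1952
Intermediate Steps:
I(H) = 6*H
L(Z, G) = -7 + 30*Z (L(Z, G) = Z*(6*5) - 7 = Z*30 - 7 = 30*Z - 7 = -7 + 30*Z)
S(-63) + L(-67, A(3)) = (-63)² + (-7 + 30*(-67)) = 3969 + (-7 - 2010) = 3969 - 2017 = 1952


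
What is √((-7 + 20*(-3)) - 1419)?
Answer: I*√1486 ≈ 38.549*I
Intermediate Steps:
√((-7 + 20*(-3)) - 1419) = √((-7 - 60) - 1419) = √(-67 - 1419) = √(-1486) = I*√1486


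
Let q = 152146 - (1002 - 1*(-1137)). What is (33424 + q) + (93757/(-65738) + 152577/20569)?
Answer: 248037065426475/1352164922 ≈ 1.8344e+5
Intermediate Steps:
q = 150007 (q = 152146 - (1002 + 1137) = 152146 - 1*2139 = 152146 - 2139 = 150007)
(33424 + q) + (93757/(-65738) + 152577/20569) = (33424 + 150007) + (93757/(-65738) + 152577/20569) = 183431 + (93757*(-1/65738) + 152577*(1/20569)) = 183431 + (-93757/65738 + 152577/20569) = 183431 + 8101619093/1352164922 = 248037065426475/1352164922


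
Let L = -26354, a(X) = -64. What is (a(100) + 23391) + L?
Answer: -3027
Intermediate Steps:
(a(100) + 23391) + L = (-64 + 23391) - 26354 = 23327 - 26354 = -3027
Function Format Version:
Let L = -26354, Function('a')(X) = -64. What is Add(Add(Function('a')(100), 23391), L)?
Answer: -3027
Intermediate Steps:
Add(Add(Function('a')(100), 23391), L) = Add(Add(-64, 23391), -26354) = Add(23327, -26354) = -3027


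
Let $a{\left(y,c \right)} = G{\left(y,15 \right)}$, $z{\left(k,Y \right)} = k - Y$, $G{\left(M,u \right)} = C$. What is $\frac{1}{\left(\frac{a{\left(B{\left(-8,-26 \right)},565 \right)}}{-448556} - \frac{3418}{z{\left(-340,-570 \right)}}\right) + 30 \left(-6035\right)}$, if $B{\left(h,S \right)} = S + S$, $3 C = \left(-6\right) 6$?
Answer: $- \frac{12895985}{2335009729456} \approx -5.5229 \cdot 10^{-6}$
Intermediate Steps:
$C = -12$ ($C = \frac{\left(-6\right) 6}{3} = \frac{1}{3} \left(-36\right) = -12$)
$B{\left(h,S \right)} = 2 S$
$G{\left(M,u \right)} = -12$
$a{\left(y,c \right)} = -12$
$\frac{1}{\left(\frac{a{\left(B{\left(-8,-26 \right)},565 \right)}}{-448556} - \frac{3418}{z{\left(-340,-570 \right)}}\right) + 30 \left(-6035\right)} = \frac{1}{\left(- \frac{12}{-448556} - \frac{3418}{-340 - -570}\right) + 30 \left(-6035\right)} = \frac{1}{\left(\left(-12\right) \left(- \frac{1}{448556}\right) - \frac{3418}{-340 + 570}\right) - 181050} = \frac{1}{\left(\frac{3}{112139} - \frac{3418}{230}\right) - 181050} = \frac{1}{\left(\frac{3}{112139} - \frac{1709}{115}\right) - 181050} = \frac{1}{- \frac{191645206}{12895985} - 181050} = \frac{1}{- \frac{2335009729456}{12895985}} = - \frac{12895985}{2335009729456}$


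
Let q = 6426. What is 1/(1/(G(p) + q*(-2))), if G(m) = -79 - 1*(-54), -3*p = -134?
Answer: -12877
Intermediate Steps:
p = 134/3 (p = -⅓*(-134) = 134/3 ≈ 44.667)
G(m) = -25 (G(m) = -79 + 54 = -25)
1/(1/(G(p) + q*(-2))) = 1/(1/(-25 + 6426*(-2))) = 1/(1/(-25 - 12852)) = 1/(1/(-12877)) = 1/(-1/12877) = -12877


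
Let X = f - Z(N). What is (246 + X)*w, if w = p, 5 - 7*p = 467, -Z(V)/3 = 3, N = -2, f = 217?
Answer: -31152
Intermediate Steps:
Z(V) = -9 (Z(V) = -3*3 = -9)
p = -66 (p = 5/7 - ⅐*467 = 5/7 - 467/7 = -66)
w = -66
X = 226 (X = 217 - 1*(-9) = 217 + 9 = 226)
(246 + X)*w = (246 + 226)*(-66) = 472*(-66) = -31152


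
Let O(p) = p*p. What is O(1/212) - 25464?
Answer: -1144454015/44944 ≈ -25464.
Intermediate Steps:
O(p) = p²
O(1/212) - 25464 = (1/212)² - 25464 = 1/44944 - 25464 = -1144454015/44944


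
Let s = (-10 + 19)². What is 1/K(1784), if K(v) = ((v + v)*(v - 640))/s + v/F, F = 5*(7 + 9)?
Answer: 810/40835983 ≈ 1.9835e-5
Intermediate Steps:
s = 81 (s = 9² = 81)
F = 80 (F = 5*16 = 80)
K(v) = v/80 + 2*v*(-640 + v)/81 (K(v) = ((v + v)*(v - 640))/81 + v/80 = ((2*v)*(-640 + v))*(1/81) + v*(1/80) = (2*v*(-640 + v))*(1/81) + v/80 = 2*v*(-640 + v)/81 + v/80 = v/80 + 2*v*(-640 + v)/81)
1/K(1784) = 1/((1/6480)*1784*(-102319 + 160*1784)) = 1/((1/6480)*1784*(-102319 + 285440)) = 1/((1/6480)*1784*183121) = 1/(40835983/810) = 810/40835983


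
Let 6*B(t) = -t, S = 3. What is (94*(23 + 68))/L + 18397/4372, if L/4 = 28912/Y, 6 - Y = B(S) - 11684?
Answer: 8448652385/9723328 ≈ 868.91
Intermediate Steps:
B(t) = -t/6 (B(t) = (-t)/6 = -t/6)
Y = 23381/2 (Y = 6 - (-⅙*3 - 11684) = 6 - (-½ - 11684) = 6 - 1*(-23369/2) = 6 + 23369/2 = 23381/2 ≈ 11691.)
L = 231296/23381 (L = 4*(28912/(23381/2)) = 4*(28912*(2/23381)) = 4*(57824/23381) = 231296/23381 ≈ 9.8925)
(94*(23 + 68))/L + 18397/4372 = (94*(23 + 68))/(231296/23381) + 18397/4372 = (94*91)*(23381/231296) + 18397*(1/4372) = 8554*(23381/231296) + 18397/4372 = 7692349/8896 + 18397/4372 = 8448652385/9723328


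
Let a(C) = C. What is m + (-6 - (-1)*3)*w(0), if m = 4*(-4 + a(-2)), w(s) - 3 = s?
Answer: -33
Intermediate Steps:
w(s) = 3 + s
m = -24 (m = 4*(-4 - 2) = 4*(-6) = -24)
m + (-6 - (-1)*3)*w(0) = -24 + (-6 - (-1)*3)*(3 + 0) = -24 + (-6 - 1*(-3))*3 = -24 + (-6 + 3)*3 = -24 - 3*3 = -24 - 9 = -33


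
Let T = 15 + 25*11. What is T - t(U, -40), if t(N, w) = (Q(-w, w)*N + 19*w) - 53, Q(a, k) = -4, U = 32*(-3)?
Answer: 719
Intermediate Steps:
U = -96
t(N, w) = -53 - 4*N + 19*w (t(N, w) = (-4*N + 19*w) - 53 = -53 - 4*N + 19*w)
T = 290 (T = 15 + 275 = 290)
T - t(U, -40) = 290 - (-53 - 4*(-96) + 19*(-40)) = 290 - (-53 + 384 - 760) = 290 - 1*(-429) = 290 + 429 = 719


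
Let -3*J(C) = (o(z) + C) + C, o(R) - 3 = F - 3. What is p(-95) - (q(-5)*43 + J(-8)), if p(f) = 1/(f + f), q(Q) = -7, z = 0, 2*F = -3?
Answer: 84121/285 ≈ 295.16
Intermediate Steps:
F = -3/2 (F = (½)*(-3) = -3/2 ≈ -1.5000)
o(R) = -3/2 (o(R) = 3 + (-3/2 - 3) = 3 - 9/2 = -3/2)
J(C) = ½ - 2*C/3 (J(C) = -((-3/2 + C) + C)/3 = -(-3/2 + 2*C)/3 = ½ - 2*C/3)
p(f) = 1/(2*f)
p(-95) - (q(-5)*43 + J(-8)) = (½)/(-95) - (-7*43 + (½ - ⅔*(-8))) = (½)*(-1/95) - (-301 + (½ + 16/3)) = -1/190 - (-301 + 35/6) = -1/190 - 1*(-1771/6) = -1/190 + 1771/6 = 84121/285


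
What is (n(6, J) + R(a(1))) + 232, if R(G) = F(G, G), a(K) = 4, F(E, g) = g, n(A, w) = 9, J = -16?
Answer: 245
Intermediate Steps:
R(G) = G
(n(6, J) + R(a(1))) + 232 = (9 + 4) + 232 = 13 + 232 = 245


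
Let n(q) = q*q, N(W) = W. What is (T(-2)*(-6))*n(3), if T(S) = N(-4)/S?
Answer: -108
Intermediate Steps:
n(q) = q**2
T(S) = -4/S
(T(-2)*(-6))*n(3) = (-4/(-2)*(-6))*3**2 = (-4*(-1/2)*(-6))*9 = (2*(-6))*9 = -12*9 = -108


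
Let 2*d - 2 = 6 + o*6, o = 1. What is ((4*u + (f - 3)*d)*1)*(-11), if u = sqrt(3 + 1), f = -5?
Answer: 528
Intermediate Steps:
d = 7 (d = 1 + (6 + 1*6)/2 = 1 + (6 + 6)/2 = 1 + (1/2)*12 = 1 + 6 = 7)
u = 2 (u = sqrt(4) = 2)
((4*u + (f - 3)*d)*1)*(-11) = ((4*2 + (-5 - 3)*7)*1)*(-11) = ((8 - 8*7)*1)*(-11) = ((8 - 56)*1)*(-11) = -48*1*(-11) = -48*(-11) = 528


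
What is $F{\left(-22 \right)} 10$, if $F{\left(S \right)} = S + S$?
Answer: $-440$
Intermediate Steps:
$F{\left(S \right)} = 2 S$
$F{\left(-22 \right)} 10 = 2 \left(-22\right) 10 = \left(-44\right) 10 = -440$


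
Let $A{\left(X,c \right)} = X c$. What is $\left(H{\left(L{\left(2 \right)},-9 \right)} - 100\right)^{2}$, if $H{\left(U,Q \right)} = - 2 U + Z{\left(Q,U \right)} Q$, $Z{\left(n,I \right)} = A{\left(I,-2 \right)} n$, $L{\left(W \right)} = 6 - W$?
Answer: $571536$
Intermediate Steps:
$Z{\left(n,I \right)} = - 2 I n$ ($Z{\left(n,I \right)} = I \left(-2\right) n = - 2 I n$)
$H{\left(U,Q \right)} = - 2 U - 2 U Q^{2}$ ($H{\left(U,Q \right)} = - 2 U + - 2 U Q Q = - 2 U + - 2 Q U Q = - 2 U - 2 U Q^{2}$)
$\left(H{\left(L{\left(2 \right)},-9 \right)} - 100\right)^{2} = \left(2 \left(6 - 2\right) \left(-1 - \left(-9\right)^{2}\right) - 100\right)^{2} = \left(2 \left(6 - 2\right) \left(-1 - 81\right) - 100\right)^{2} = \left(2 \cdot 4 \left(-1 - 81\right) - 100\right)^{2} = \left(2 \cdot 4 \left(-82\right) - 100\right)^{2} = \left(-656 - 100\right)^{2} = \left(-756\right)^{2} = 571536$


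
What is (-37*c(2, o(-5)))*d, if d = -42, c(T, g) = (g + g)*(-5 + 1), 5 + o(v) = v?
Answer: 124320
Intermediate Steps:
o(v) = -5 + v
c(T, g) = -8*g (c(T, g) = (2*g)*(-4) = -8*g)
(-37*c(2, o(-5)))*d = -(-296)*(-5 - 5)*(-42) = -(-296)*(-10)*(-42) = -37*80*(-42) = -2960*(-42) = 124320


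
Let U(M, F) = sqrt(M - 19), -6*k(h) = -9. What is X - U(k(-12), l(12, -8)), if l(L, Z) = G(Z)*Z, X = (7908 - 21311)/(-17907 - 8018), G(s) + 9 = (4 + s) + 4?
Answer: 13403/25925 - I*sqrt(70)/2 ≈ 0.51699 - 4.1833*I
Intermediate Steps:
G(s) = -1 + s (G(s) = -9 + ((4 + s) + 4) = -9 + (8 + s) = -1 + s)
X = 13403/25925 (X = -13403/(-25925) = -13403*(-1/25925) = 13403/25925 ≈ 0.51699)
l(L, Z) = Z*(-1 + Z) (l(L, Z) = (-1 + Z)*Z = Z*(-1 + Z))
k(h) = 3/2 (k(h) = -1/6*(-9) = 3/2)
U(M, F) = sqrt(-19 + M)
X - U(k(-12), l(12, -8)) = 13403/25925 - sqrt(-19 + 3/2) = 13403/25925 - sqrt(-35/2) = 13403/25925 - I*sqrt(70)/2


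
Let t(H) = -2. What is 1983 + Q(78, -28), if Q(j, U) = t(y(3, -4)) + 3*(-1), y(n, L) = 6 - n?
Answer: 1978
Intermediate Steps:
Q(j, U) = -5 (Q(j, U) = -2 + 3*(-1) = -2 - 3 = -5)
1983 + Q(78, -28) = 1983 - 5 = 1978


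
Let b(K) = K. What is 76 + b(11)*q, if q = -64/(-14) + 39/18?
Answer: 6305/42 ≈ 150.12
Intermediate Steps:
q = 283/42 (q = -64*(-1/14) + 39*(1/18) = 32/7 + 13/6 = 283/42 ≈ 6.7381)
76 + b(11)*q = 76 + 11*(283/42) = 76 + 3113/42 = 6305/42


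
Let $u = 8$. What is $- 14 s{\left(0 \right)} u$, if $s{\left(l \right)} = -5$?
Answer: $560$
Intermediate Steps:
$- 14 s{\left(0 \right)} u = \left(-14\right) \left(-5\right) 8 = 70 \cdot 8 = 560$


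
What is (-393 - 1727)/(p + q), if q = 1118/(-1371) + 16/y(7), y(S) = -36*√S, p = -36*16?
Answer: 36201638139660/9849840990491 - 3984838920*√7/9849840990491 ≈ 3.6743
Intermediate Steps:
p = -576
q = -1118/1371 - 4*√7/63 (q = 1118/(-1371) + 16/((-36*√7)) = 1118*(-1/1371) + 16*(-√7/252) = -1118/1371 - 4*√7/63 ≈ -0.98345)
(-393 - 1727)/(p + q) = (-393 - 1727)/(-576 + (-1118/1371 - 4*√7/63)) = -2120/(-790814/1371 - 4*√7/63)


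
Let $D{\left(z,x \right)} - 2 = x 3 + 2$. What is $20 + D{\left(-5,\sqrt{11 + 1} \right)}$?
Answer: $24 + 6 \sqrt{3} \approx 34.392$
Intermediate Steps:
$D{\left(z,x \right)} = 4 + 3 x$ ($D{\left(z,x \right)} = 2 + \left(x 3 + 2\right) = 2 + \left(3 x + 2\right) = 2 + \left(2 + 3 x\right) = 4 + 3 x$)
$20 + D{\left(-5,\sqrt{11 + 1} \right)} = 20 + \left(4 + 3 \sqrt{11 + 1}\right) = 20 + \left(4 + 3 \sqrt{12}\right) = 20 + \left(4 + 3 \cdot 2 \sqrt{3}\right) = 20 + \left(4 + 6 \sqrt{3}\right) = 24 + 6 \sqrt{3}$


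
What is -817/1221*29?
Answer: -23693/1221 ≈ -19.405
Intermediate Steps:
-817/1221*29 = -23693/1221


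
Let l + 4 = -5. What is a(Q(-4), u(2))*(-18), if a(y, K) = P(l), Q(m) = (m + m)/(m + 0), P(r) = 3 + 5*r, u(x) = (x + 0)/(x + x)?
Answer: 756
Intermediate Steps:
l = -9 (l = -4 - 5 = -9)
u(x) = ½ (u(x) = x/((2*x)) = x*(1/(2*x)) = ½)
Q(m) = 2 (Q(m) = (2*m)/m = 2)
a(y, K) = -42 (a(y, K) = 3 + 5*(-9) = 3 - 45 = -42)
a(Q(-4), u(2))*(-18) = -42*(-18) = 756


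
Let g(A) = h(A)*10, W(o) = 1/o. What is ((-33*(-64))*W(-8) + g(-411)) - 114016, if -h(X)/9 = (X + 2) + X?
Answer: -40480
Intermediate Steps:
h(X) = -18 - 18*X (h(X) = -9*((X + 2) + X) = -9*((2 + X) + X) = -9*(2 + 2*X) = -18 - 18*X)
g(A) = -180 - 180*A (g(A) = (-18 - 18*A)*10 = -180 - 180*A)
((-33*(-64))*W(-8) + g(-411)) - 114016 = (-33*(-64)/(-8) + (-180 - 180*(-411))) - 114016 = (2112*(-⅛) + (-180 + 73980)) - 114016 = (-264 + 73800) - 114016 = 73536 - 114016 = -40480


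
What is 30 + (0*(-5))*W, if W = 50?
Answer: 30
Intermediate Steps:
30 + (0*(-5))*W = 30 + (0*(-5))*50 = 30 + 0*50 = 30 + 0 = 30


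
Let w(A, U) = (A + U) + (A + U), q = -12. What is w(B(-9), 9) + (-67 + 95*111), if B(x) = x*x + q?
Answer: 10634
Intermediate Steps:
B(x) = -12 + x**2 (B(x) = x*x - 12 = x**2 - 12 = -12 + x**2)
w(A, U) = 2*A + 2*U
w(B(-9), 9) + (-67 + 95*111) = (2*(-12 + (-9)**2) + 2*9) + (-67 + 95*111) = (2*(-12 + 81) + 18) + (-67 + 10545) = (2*69 + 18) + 10478 = (138 + 18) + 10478 = 156 + 10478 = 10634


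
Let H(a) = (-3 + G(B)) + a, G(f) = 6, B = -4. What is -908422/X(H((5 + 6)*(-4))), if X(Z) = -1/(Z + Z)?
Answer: -74490604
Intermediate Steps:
H(a) = 3 + a (H(a) = (-3 + 6) + a = 3 + a)
X(Z) = -1/(2*Z)
-908422/X(H((5 + 6)*(-4))) = -908422/((-1/(2*(3 + (5 + 6)*(-4))))) = -908422/((-1/(2*(3 + 11*(-4))))) = -908422/((-1/(2*(3 - 44)))) = -908422/((-½/(-41))) = -908422/((-½*(-1/41))) = -908422/1/82 = -908422*82 = -74490604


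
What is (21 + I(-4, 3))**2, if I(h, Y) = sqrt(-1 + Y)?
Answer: (21 + sqrt(2))**2 ≈ 502.40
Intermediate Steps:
(21 + I(-4, 3))**2 = (21 + sqrt(-1 + 3))**2 = (21 + sqrt(2))**2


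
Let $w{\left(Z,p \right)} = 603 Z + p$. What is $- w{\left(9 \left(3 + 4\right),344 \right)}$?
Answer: $-38333$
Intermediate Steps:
$w{\left(Z,p \right)} = p + 603 Z$
$- w{\left(9 \left(3 + 4\right),344 \right)} = - (344 + 603 \cdot 9 \left(3 + 4\right)) = - (344 + 603 \cdot 9 \cdot 7) = - (344 + 603 \cdot 63) = - (344 + 37989) = \left(-1\right) 38333 = -38333$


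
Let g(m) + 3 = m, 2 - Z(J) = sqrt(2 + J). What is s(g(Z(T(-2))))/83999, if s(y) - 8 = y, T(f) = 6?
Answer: 7/83999 - 2*sqrt(2)/83999 ≈ 4.9662e-5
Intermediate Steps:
Z(J) = 2 - sqrt(2 + J)
g(m) = -3 + m
s(y) = 8 + y
s(g(Z(T(-2))))/83999 = (8 + (-3 + (2 - sqrt(2 + 6))))/83999 = (8 + (-3 + (2 - sqrt(8))))*(1/83999) = (8 + (-3 + (2 - 2*sqrt(2))))*(1/83999) = (8 + (-1 - 2*sqrt(2)))*(1/83999) = (7 - 2*sqrt(2))*(1/83999) = 7/83999 - 2*sqrt(2)/83999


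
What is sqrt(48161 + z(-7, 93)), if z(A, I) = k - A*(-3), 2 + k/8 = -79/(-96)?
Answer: sqrt(1732701)/6 ≈ 219.39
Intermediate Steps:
k = -113/12 (k = -16 + 8*(-79/(-96)) = -16 + 8*(-79*(-1/96)) = -16 + 8*(79/96) = -16 + 79/12 = -113/12 ≈ -9.4167)
z(A, I) = -113/12 + 3*A (z(A, I) = -113/12 - A*(-3) = -113/12 - (-3)*A = -113/12 + 3*A)
sqrt(48161 + z(-7, 93)) = sqrt(48161 + (-113/12 + 3*(-7))) = sqrt(48161 + (-113/12 - 21)) = sqrt(48161 - 365/12) = sqrt(577567/12) = sqrt(1732701)/6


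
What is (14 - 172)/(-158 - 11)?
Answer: 158/169 ≈ 0.93491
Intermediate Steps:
(14 - 172)/(-158 - 11) = -158/(-169) = -158*(-1/169) = 158/169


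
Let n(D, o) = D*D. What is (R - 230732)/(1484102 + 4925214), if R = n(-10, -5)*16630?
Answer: 358067/1602329 ≈ 0.22347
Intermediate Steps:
n(D, o) = D**2
R = 1663000 (R = (-10)**2*16630 = 100*16630 = 1663000)
(R - 230732)/(1484102 + 4925214) = (1663000 - 230732)/(1484102 + 4925214) = 1432268/6409316 = 1432268*(1/6409316) = 358067/1602329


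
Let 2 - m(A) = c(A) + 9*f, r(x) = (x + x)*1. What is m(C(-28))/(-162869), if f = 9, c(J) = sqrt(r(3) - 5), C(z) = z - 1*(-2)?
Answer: 80/162869 ≈ 0.00049119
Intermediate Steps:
r(x) = 2*x (r(x) = (2*x)*1 = 2*x)
C(z) = 2 + z (C(z) = z + 2 = 2 + z)
c(J) = 1 (c(J) = sqrt(2*3 - 5) = sqrt(6 - 5) = sqrt(1) = 1)
m(A) = -80 (m(A) = 2 - (1 + 9*9) = 2 - (1 + 81) = 2 - 1*82 = 2 - 82 = -80)
m(C(-28))/(-162869) = -80/(-162869) = -80*(-1/162869) = 80/162869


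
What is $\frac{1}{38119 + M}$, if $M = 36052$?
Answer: $\frac{1}{74171} \approx 1.3482 \cdot 10^{-5}$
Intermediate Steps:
$\frac{1}{38119 + M} = \frac{1}{38119 + 36052} = \frac{1}{74171}$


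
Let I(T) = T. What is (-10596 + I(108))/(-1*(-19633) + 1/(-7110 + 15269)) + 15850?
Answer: 105785706217/6674402 ≈ 15849.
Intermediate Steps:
(-10596 + I(108))/(-1*(-19633) + 1/(-7110 + 15269)) + 15850 = (-10596 + 108)/(-1*(-19633) + 1/(-7110 + 15269)) + 15850 = -10488/(19633 + 1/8159) + 15850 = -10488/160185648/8159 + 15850 = -10488*8159/160185648 + 15850 = -3565483/6674402 + 15850 = 105785706217/6674402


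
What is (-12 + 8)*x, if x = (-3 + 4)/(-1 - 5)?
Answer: ⅔ ≈ 0.66667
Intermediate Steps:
x = -⅙ (x = 1/(-6) = 1*(-⅙) = -⅙ ≈ -0.16667)
(-12 + 8)*x = (-12 + 8)*(-⅙) = -4*(-⅙) = ⅔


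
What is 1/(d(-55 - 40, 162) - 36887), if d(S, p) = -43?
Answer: -1/36930 ≈ -2.7078e-5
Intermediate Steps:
1/(d(-55 - 40, 162) - 36887) = 1/(-43 - 36887) = 1/(-36930) = -1/36930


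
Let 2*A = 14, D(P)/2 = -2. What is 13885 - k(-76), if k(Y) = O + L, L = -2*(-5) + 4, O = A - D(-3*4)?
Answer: 13860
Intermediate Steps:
D(P) = -4 (D(P) = 2*(-2) = -4)
A = 7 (A = (½)*14 = 7)
O = 11 (O = 7 - 1*(-4) = 7 + 4 = 11)
L = 14 (L = 10 + 4 = 14)
k(Y) = 25 (k(Y) = 11 + 14 = 25)
13885 - k(-76) = 13885 - 1*25 = 13885 - 25 = 13860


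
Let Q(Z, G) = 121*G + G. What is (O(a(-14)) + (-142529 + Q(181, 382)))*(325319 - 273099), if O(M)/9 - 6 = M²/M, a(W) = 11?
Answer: -5001213840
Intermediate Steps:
Q(Z, G) = 122*G
O(M) = 54 + 9*M (O(M) = 54 + 9*(M²/M) = 54 + 9*M)
(O(a(-14)) + (-142529 + Q(181, 382)))*(325319 - 273099) = ((54 + 9*11) + (-142529 + 122*382))*(325319 - 273099) = ((54 + 99) + (-142529 + 46604))*52220 = (153 - 95925)*52220 = -95772*52220 = -5001213840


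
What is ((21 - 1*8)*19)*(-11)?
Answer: -2717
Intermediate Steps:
((21 - 1*8)*19)*(-11) = ((21 - 8)*19)*(-11) = (13*19)*(-11) = 247*(-11) = -2717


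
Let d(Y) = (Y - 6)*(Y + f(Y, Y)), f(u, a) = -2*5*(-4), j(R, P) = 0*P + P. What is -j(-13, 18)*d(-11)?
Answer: 8874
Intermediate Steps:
j(R, P) = P (j(R, P) = 0 + P = P)
f(u, a) = 40 (f(u, a) = -10*(-4) = 40)
d(Y) = (-6 + Y)*(40 + Y) (d(Y) = (Y - 6)*(Y + 40) = (-6 + Y)*(40 + Y))
-j(-13, 18)*d(-11) = -18*(-240 + (-11)**2 + 34*(-11)) = -18*(-240 + 121 - 374) = -18*(-493) = -1*(-8874) = 8874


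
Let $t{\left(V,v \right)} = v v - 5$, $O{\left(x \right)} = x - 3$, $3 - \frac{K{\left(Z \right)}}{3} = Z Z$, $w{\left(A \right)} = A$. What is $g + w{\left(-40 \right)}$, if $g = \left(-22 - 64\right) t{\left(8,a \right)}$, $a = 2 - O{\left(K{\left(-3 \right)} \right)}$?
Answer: $-45104$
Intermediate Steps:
$K{\left(Z \right)} = 9 - 3 Z^{2}$ ($K{\left(Z \right)} = 9 - 3 Z Z = 9 - 3 Z^{2}$)
$O{\left(x \right)} = -3 + x$ ($O{\left(x \right)} = x - 3 = -3 + x$)
$a = 23$ ($a = 2 - \left(-3 + \left(9 - 3 \left(-3\right)^{2}\right)\right) = 2 - \left(-3 + \left(9 - 27\right)\right) = 2 - \left(-3 - 18\right) = 2 - -21 = 2 + 21 = 23$)
$t{\left(V,v \right)} = -5 + v^{2}$ ($t{\left(V,v \right)} = v^{2} - 5 = -5 + v^{2}$)
$g = -45064$ ($g = \left(-22 - 64\right) \left(-5 + 23^{2}\right) = - 86 \left(-5 + 529\right) = \left(-86\right) 524 = -45064$)
$g + w{\left(-40 \right)} = -45064 - 40 = -45104$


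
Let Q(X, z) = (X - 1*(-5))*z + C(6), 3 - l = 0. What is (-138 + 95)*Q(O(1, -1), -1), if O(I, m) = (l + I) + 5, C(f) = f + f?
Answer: 86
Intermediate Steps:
l = 3 (l = 3 - 1*0 = 3 + 0 = 3)
C(f) = 2*f
O(I, m) = 8 + I (O(I, m) = (3 + I) + 5 = 8 + I)
Q(X, z) = 12 + z*(5 + X) (Q(X, z) = (X - 1*(-5))*z + 2*6 = (X + 5)*z + 12 = (5 + X)*z + 12 = z*(5 + X) + 12 = 12 + z*(5 + X))
(-138 + 95)*Q(O(1, -1), -1) = (-138 + 95)*(12 + 5*(-1) + (8 + 1)*(-1)) = -43*(12 - 5 + 9*(-1)) = -43*(12 - 5 - 9) = -43*(-2) = 86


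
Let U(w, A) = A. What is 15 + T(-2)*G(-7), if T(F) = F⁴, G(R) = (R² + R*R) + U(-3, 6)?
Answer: 1679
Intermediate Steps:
G(R) = 6 + 2*R² (G(R) = (R² + R*R) + 6 = (R² + R²) + 6 = 2*R² + 6 = 6 + 2*R²)
15 + T(-2)*G(-7) = 15 + (-2)⁴*(6 + 2*(-7)²) = 15 + 16*(6 + 2*49) = 15 + 16*(6 + 98) = 15 + 16*104 = 15 + 1664 = 1679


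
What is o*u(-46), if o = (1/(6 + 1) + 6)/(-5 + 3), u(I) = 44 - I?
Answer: -1935/7 ≈ -276.43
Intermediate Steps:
o = -43/14 (o = (1/7 + 6)/(-2) = (⅐ + 6)*(-½) = (43/7)*(-½) = -43/14 ≈ -3.0714)
o*u(-46) = -43*(44 - 1*(-46))/14 = -43*(44 + 46)/14 = -43/14*90 = -1935/7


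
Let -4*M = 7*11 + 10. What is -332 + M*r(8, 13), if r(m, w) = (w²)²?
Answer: -2486135/4 ≈ -6.2153e+5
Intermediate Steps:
r(m, w) = w⁴
M = -87/4 (M = -(7*11 + 10)/4 = -(77 + 10)/4 = -¼*87 = -87/4 ≈ -21.750)
-332 + M*r(8, 13) = -332 - 87/4*13⁴ = -332 - 87/4*28561 = -332 - 2484807/4 = -2486135/4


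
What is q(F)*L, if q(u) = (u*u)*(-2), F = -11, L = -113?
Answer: 27346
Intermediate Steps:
q(u) = -2*u² (q(u) = u²*(-2) = -2*u²)
q(F)*L = -2*(-11)²*(-113) = -2*121*(-113) = -242*(-113) = 27346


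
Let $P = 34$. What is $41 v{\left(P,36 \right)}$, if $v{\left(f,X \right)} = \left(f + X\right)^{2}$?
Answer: $200900$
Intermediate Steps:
$v{\left(f,X \right)} = \left(X + f\right)^{2}$
$41 v{\left(P,36 \right)} = 41 \left(36 + 34\right)^{2} = 41 \cdot 70^{2} = 41 \cdot 4900 = 200900$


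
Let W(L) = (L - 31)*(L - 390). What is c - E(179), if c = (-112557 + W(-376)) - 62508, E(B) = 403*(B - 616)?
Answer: 312808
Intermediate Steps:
E(B) = -248248 + 403*B (E(B) = 403*(-616 + B) = -248248 + 403*B)
W(L) = (-390 + L)*(-31 + L) (W(L) = (-31 + L)*(-390 + L) = (-390 + L)*(-31 + L))
c = 136697 (c = (-112557 + (12090 + (-376)² - 421*(-376))) - 62508 = (-112557 + (12090 + 141376 + 158296)) - 62508 = (-112557 + 311762) - 62508 = 199205 - 62508 = 136697)
c - E(179) = 136697 - (-248248 + 403*179) = 136697 - (-248248 + 72137) = 136697 - 1*(-176111) = 136697 + 176111 = 312808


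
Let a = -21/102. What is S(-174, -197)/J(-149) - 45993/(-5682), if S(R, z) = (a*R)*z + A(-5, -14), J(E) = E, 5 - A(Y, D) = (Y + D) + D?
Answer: 264838761/4797502 ≈ 55.203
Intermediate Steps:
A(Y, D) = 5 - Y - 2*D (A(Y, D) = 5 - ((Y + D) + D) = 5 - ((D + Y) + D) = 5 - (Y + 2*D) = 5 + (-Y - 2*D) = 5 - Y - 2*D)
a = -7/34 (a = -21*1/102 = -7/34 ≈ -0.20588)
S(R, z) = 38 - 7*R*z/34 (S(R, z) = (-7*R/34)*z + (5 - 1*(-5) - 2*(-14)) = -7*R*z/34 + (5 + 5 + 28) = -7*R*z/34 + 38 = 38 - 7*R*z/34)
S(-174, -197)/J(-149) - 45993/(-5682) = (38 - 7/34*(-174)*(-197))/(-149) - 45993/(-5682) = (38 - 119973/17)*(-1/149) - 45993*(-1/5682) = -119327/17*(-1/149) + 15331/1894 = 119327/2533 + 15331/1894 = 264838761/4797502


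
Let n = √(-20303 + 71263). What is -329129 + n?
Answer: -329129 + 28*√65 ≈ -3.2890e+5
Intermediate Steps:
n = 28*√65 (n = √50960 = 28*√65 ≈ 225.74)
-329129 + n = -329129 + 28*√65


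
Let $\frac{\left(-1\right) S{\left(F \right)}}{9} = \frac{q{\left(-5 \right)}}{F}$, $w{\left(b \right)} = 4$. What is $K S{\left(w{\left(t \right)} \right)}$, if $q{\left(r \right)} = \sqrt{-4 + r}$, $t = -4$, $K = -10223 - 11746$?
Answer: $\frac{593163 i}{4} \approx 1.4829 \cdot 10^{5} i$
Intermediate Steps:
$K = -21969$ ($K = -10223 - 11746 = -21969$)
$S{\left(F \right)} = - \frac{27 i}{F}$ ($S{\left(F \right)} = - 9 \frac{\sqrt{-4 - 5}}{F} = - 9 \frac{\sqrt{-9}}{F} = - 9 \frac{3 i}{F} = - \frac{27 i}{F}$)
$K S{\left(w{\left(t \right)} \right)} = - 21969 \left(- \frac{27 i}{4}\right) = \frac{593163 i}{4}$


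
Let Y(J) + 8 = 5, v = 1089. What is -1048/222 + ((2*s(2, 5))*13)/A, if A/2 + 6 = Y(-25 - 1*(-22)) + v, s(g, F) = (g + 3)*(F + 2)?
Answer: -34361/7992 ≈ -4.2994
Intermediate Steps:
s(g, F) = (2 + F)*(3 + g) (s(g, F) = (3 + g)*(2 + F) = (2 + F)*(3 + g))
Y(J) = -3 (Y(J) = -8 + 5 = -3)
A = 2160 (A = -12 + 2*(-3 + 1089) = -12 + 2*1086 = -12 + 2172 = 2160)
-1048/222 + ((2*s(2, 5))*13)/A = -1048/222 + ((2*(6 + 2*2 + 3*5 + 5*2))*13)/2160 = -1048*1/222 + ((2*(6 + 4 + 15 + 10))*13)*(1/2160) = -524/111 + ((2*35)*13)*(1/2160) = -524/111 + (70*13)*(1/2160) = -524/111 + 910*(1/2160) = -524/111 + 91/216 = -34361/7992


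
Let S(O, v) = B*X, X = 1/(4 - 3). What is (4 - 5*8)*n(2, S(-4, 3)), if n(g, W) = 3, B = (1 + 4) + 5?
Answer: -108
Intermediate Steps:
X = 1 (X = 1/1 = 1)
B = 10 (B = 5 + 5 = 10)
S(O, v) = 10 (S(O, v) = 10*1 = 10)
(4 - 5*8)*n(2, S(-4, 3)) = (4 - 5*8)*3 = (4 - 40)*3 = -36*3 = -108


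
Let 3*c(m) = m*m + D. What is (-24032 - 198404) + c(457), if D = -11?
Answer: -458470/3 ≈ -1.5282e+5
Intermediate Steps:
c(m) = -11/3 + m**2/3 (c(m) = (m*m - 11)/3 = (m**2 - 11)/3 = (-11 + m**2)/3 = -11/3 + m**2/3)
(-24032 - 198404) + c(457) = (-24032 - 198404) + (-11/3 + (1/3)*457**2) = -222436 + (-11/3 + (1/3)*208849) = -222436 + (-11/3 + 208849/3) = -222436 + 208838/3 = -458470/3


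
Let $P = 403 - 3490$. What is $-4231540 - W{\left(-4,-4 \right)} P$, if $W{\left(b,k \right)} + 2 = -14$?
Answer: $-4280932$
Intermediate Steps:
$W{\left(b,k \right)} = -16$ ($W{\left(b,k \right)} = -2 - 14 = -16$)
$P = -3087$ ($P = 403 - 3490 = -3087$)
$-4231540 - W{\left(-4,-4 \right)} P = -4231540 - \left(-16\right) \left(-3087\right) = -4231540 - 49392 = -4280932$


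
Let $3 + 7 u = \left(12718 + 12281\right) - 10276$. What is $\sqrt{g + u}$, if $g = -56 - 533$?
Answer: $\frac{\sqrt{74179}}{7} \approx 38.908$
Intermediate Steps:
$g = -589$ ($g = -56 - 533 = -589$)
$u = \frac{14720}{7}$ ($u = - \frac{3}{7} + \frac{\left(12718 + 12281\right) - 10276}{7} = - \frac{3}{7} + \frac{24999 - 10276}{7} = - \frac{3}{7} + \frac{1}{7} \cdot 14723 = - \frac{3}{7} + \frac{14723}{7} = \frac{14720}{7} \approx 2102.9$)
$\sqrt{g + u} = \sqrt{-589 + \frac{14720}{7}} = \sqrt{\frac{10597}{7}} = \frac{\sqrt{74179}}{7}$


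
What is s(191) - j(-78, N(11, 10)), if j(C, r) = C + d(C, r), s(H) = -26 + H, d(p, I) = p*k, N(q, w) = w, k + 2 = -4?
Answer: -225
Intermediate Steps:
k = -6 (k = -2 - 4 = -6)
d(p, I) = -6*p (d(p, I) = p*(-6) = -6*p)
j(C, r) = -5*C (j(C, r) = C - 6*C = -5*C)
s(191) - j(-78, N(11, 10)) = (-26 + 191) - (-5)*(-78) = 165 - 1*390 = 165 - 390 = -225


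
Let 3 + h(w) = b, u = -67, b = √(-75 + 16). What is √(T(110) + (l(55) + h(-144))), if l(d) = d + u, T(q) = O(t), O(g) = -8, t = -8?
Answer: √(-23 + I*√59) ≈ 0.79016 + 4.8605*I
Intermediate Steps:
b = I*√59 (b = √(-59) = I*√59 ≈ 7.6811*I)
h(w) = -3 + I*√59
T(q) = -8
l(d) = -67 + d (l(d) = d - 67 = -67 + d)
√(T(110) + (l(55) + h(-144))) = √(-8 + ((-67 + 55) + (-3 + I*√59))) = √(-8 + (-12 + (-3 + I*√59))) = √(-8 + (-15 + I*√59)) = √(-23 + I*√59)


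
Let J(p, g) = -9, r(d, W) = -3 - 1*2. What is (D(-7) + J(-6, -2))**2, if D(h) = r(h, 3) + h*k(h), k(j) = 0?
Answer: 196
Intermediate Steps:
r(d, W) = -5 (r(d, W) = -3 - 2 = -5)
D(h) = -5 (D(h) = -5 + h*0 = -5 + 0 = -5)
(D(-7) + J(-6, -2))**2 = (-5 - 9)**2 = (-14)**2 = 196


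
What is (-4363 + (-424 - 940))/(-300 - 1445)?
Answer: 5727/1745 ≈ 3.2819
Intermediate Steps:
(-4363 + (-424 - 940))/(-300 - 1445) = (-4363 - 1364)/(-1745) = -5727*(-1/1745) = 5727/1745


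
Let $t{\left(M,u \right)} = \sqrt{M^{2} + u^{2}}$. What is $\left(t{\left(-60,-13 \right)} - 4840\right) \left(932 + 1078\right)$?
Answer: $-9728400 + 2010 \sqrt{3769} \approx -9.605 \cdot 10^{6}$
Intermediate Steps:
$\left(t{\left(-60,-13 \right)} - 4840\right) \left(932 + 1078\right) = \left(\sqrt{\left(-60\right)^{2} + \left(-13\right)^{2}} - 4840\right) \left(932 + 1078\right) = \left(\sqrt{3600 + 169} - 4840\right) 2010 = \left(\sqrt{3769} - 4840\right) 2010 = \left(-4840 + \sqrt{3769}\right) 2010 = -9728400 + 2010 \sqrt{3769}$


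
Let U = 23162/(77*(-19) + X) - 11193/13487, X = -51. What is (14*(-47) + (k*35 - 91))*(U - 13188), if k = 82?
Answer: -285931265401740/10209659 ≈ -2.8006e+7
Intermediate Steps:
U = -164666048/10209659 (U = 23162/(77*(-19) - 51) - 11193/13487 = 23162/(-1463 - 51) - 11193*1/13487 = 23162/(-1514) - 11193/13487 = 23162*(-1/1514) - 11193/13487 = -11581/757 - 11193/13487 = -164666048/10209659 ≈ -16.128)
(14*(-47) + (k*35 - 91))*(U - 13188) = (14*(-47) + (82*35 - 91))*(-164666048/10209659 - 13188) = (-658 + (2870 - 91))*(-134809648940/10209659) = (-658 + 2779)*(-134809648940/10209659) = 2121*(-134809648940/10209659) = -285931265401740/10209659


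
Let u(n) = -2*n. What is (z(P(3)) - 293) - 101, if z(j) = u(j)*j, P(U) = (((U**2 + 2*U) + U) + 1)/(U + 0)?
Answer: -4268/9 ≈ -474.22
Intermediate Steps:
P(U) = (1 + U**2 + 3*U)/U (P(U) = ((U**2 + 3*U) + 1)/U = (1 + U**2 + 3*U)/U)
z(j) = -2*j**2 (z(j) = (-2*j)*j = -2*j**2)
(z(P(3)) - 293) - 101 = (-2*(3 + 3 + 1/3)**2 - 293) - 101 = (-2*(19/3)**2 - 293) - 101 = (-2*361/9 - 293) - 101 = (-722/9 - 293) - 101 = -3359/9 - 101 = -4268/9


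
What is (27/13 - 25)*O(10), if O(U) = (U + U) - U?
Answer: -2980/13 ≈ -229.23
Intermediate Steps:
O(U) = U (O(U) = 2*U - U = U)
(27/13 - 25)*O(10) = (27/13 - 25)*10 = -298/13*10 = -2980/13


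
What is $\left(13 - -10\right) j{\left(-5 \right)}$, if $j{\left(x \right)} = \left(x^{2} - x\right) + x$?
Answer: $575$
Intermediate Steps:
$j{\left(x \right)} = x^{2}$
$\left(13 - -10\right) j{\left(-5 \right)} = \left(13 - -10\right) \left(-5\right)^{2} = \left(13 + 10\right) 25 = 23 \cdot 25 = 575$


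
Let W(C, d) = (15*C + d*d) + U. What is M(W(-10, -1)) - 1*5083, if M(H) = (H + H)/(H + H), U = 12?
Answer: -5082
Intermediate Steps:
W(C, d) = 12 + d**2 + 15*C (W(C, d) = (15*C + d*d) + 12 = (15*C + d**2) + 12 = (d**2 + 15*C) + 12 = 12 + d**2 + 15*C)
M(H) = 1 (M(H) = (2*H)/((2*H)) = (2*H)*(1/(2*H)) = 1)
M(W(-10, -1)) - 1*5083 = 1 - 1*5083 = 1 - 5083 = -5082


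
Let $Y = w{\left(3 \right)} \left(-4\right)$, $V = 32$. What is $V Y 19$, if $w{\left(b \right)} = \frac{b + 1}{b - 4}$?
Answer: $9728$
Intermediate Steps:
$w{\left(b \right)} = \frac{1 + b}{-4 + b}$
$Y = 16$ ($Y = \frac{1 + 3}{-4 + 3} \left(-4\right) = \frac{1}{-1} \cdot 4 \left(-4\right) = \left(-1\right) 4 \left(-4\right) = \left(-4\right) \left(-4\right) = 16$)
$V Y 19 = 32 \cdot 16 \cdot 19 = 512 \cdot 19 = 9728$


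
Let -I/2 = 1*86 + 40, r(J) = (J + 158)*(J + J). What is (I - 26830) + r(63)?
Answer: 764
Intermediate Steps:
r(J) = 2*J*(158 + J) (r(J) = (158 + J)*(2*J) = 2*J*(158 + J))
I = -252 (I = -2*(1*86 + 40) = -2*(86 + 40) = -2*126 = -252)
(I - 26830) + r(63) = (-252 - 26830) + 2*63*(158 + 63) = -27082 + 2*63*221 = -27082 + 27846 = 764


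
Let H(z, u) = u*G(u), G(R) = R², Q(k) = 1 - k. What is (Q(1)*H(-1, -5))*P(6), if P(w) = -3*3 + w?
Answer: 0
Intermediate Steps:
P(w) = -9 + w
H(z, u) = u³ (H(z, u) = u*u² = u³)
(Q(1)*H(-1, -5))*P(6) = ((1 - 1*1)*(-5)³)*(-9 + 6) = ((1 - 1)*(-125))*(-3) = (0*(-125))*(-3) = 0*(-3) = 0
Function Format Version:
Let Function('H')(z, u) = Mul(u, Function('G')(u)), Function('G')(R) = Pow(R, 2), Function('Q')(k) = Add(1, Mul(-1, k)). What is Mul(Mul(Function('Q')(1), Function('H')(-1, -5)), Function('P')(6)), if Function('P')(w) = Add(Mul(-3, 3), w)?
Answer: 0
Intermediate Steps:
Function('P')(w) = Add(-9, w)
Function('H')(z, u) = Pow(u, 3) (Function('H')(z, u) = Mul(u, Pow(u, 2)) = Pow(u, 3))
Mul(Mul(Function('Q')(1), Function('H')(-1, -5)), Function('P')(6)) = Mul(Mul(Add(1, Mul(-1, 1)), Pow(-5, 3)), Add(-9, 6)) = Mul(Mul(Add(1, -1), -125), -3) = Mul(Mul(0, -125), -3) = Mul(0, -3) = 0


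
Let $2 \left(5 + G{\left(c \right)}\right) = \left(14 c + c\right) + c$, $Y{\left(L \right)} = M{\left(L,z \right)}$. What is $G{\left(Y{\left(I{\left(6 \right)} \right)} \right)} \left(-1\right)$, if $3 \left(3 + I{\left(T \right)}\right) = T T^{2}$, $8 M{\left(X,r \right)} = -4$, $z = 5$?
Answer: $9$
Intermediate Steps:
$M{\left(X,r \right)} = - \frac{1}{2}$ ($M{\left(X,r \right)} = \frac{1}{8} \left(-4\right) = - \frac{1}{2}$)
$I{\left(T \right)} = -3 + \frac{T^{3}}{3}$ ($I{\left(T \right)} = -3 + \frac{T T^{2}}{3} = -3 + \frac{T^{3}}{3}$)
$Y{\left(L \right)} = - \frac{1}{2}$
$G{\left(c \right)} = -5 + 8 c$ ($G{\left(c \right)} = -5 + \frac{\left(14 c + c\right) + c}{2} = -5 + \frac{15 c + c}{2} = -5 + \frac{16 c}{2} = -5 + 8 c$)
$G{\left(Y{\left(I{\left(6 \right)} \right)} \right)} \left(-1\right) = \left(-5 + 8 \left(- \frac{1}{2}\right)\right) \left(-1\right) = \left(-5 - 4\right) \left(-1\right) = \left(-9\right) \left(-1\right) = 9$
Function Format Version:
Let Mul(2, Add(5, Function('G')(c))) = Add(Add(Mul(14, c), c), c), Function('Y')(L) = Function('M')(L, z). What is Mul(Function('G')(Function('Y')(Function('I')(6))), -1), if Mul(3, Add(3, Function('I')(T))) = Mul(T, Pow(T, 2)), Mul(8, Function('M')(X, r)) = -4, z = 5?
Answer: 9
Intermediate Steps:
Function('M')(X, r) = Rational(-1, 2) (Function('M')(X, r) = Mul(Rational(1, 8), -4) = Rational(-1, 2))
Function('I')(T) = Add(-3, Mul(Rational(1, 3), Pow(T, 3))) (Function('I')(T) = Add(-3, Mul(Rational(1, 3), Mul(T, Pow(T, 2)))) = Add(-3, Mul(Rational(1, 3), Pow(T, 3))))
Function('Y')(L) = Rational(-1, 2)
Function('G')(c) = Add(-5, Mul(8, c)) (Function('G')(c) = Add(-5, Mul(Rational(1, 2), Add(Add(Mul(14, c), c), c))) = Add(-5, Mul(Rational(1, 2), Add(Mul(15, c), c))) = Add(-5, Mul(Rational(1, 2), Mul(16, c))) = Add(-5, Mul(8, c)))
Mul(Function('G')(Function('Y')(Function('I')(6))), -1) = Mul(Add(-5, Mul(8, Rational(-1, 2))), -1) = Mul(Add(-5, -4), -1) = Mul(-9, -1) = 9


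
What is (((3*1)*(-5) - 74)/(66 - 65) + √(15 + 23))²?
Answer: (89 - √38)² ≈ 6861.7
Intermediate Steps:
(((3*1)*(-5) - 74)/(66 - 65) + √(15 + 23))² = ((3*(-5) - 74)/1 + √38)² = ((-15 - 74)*1 + √38)² = (-89*1 + √38)² = (-89 + √38)²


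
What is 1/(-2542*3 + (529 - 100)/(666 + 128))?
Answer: -794/6054615 ≈ -0.00013114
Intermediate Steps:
1/(-2542*3 + (529 - 100)/(666 + 128)) = 1/(-7626 + 429/794) = 1/(-6054615/794) = -794/6054615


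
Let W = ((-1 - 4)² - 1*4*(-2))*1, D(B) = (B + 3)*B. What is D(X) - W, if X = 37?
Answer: 1447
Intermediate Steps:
D(B) = B*(3 + B) (D(B) = (3 + B)*B = B*(3 + B))
W = 33 (W = ((-5)² - 4*(-2))*1 = (25 + 8)*1 = 33*1 = 33)
D(X) - W = 37*(3 + 37) - 1*33 = 37*40 - 33 = 1480 - 33 = 1447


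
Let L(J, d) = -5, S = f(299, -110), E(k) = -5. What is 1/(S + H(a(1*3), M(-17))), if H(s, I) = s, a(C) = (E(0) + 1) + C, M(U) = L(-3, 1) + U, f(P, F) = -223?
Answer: -1/224 ≈ -0.0044643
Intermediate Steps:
S = -223
M(U) = -5 + U
a(C) = -4 + C (a(C) = (-5 + 1) + C = -4 + C)
1/(S + H(a(1*3), M(-17))) = 1/(-223 + (-4 + 1*3)) = 1/(-223 + (-4 + 3)) = 1/(-223 - 1) = 1/(-224) = -1/224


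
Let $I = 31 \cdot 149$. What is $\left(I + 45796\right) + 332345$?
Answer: $382760$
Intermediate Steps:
$I = 4619$
$\left(I + 45796\right) + 332345 = \left(4619 + 45796\right) + 332345 = 50415 + 332345 = 382760$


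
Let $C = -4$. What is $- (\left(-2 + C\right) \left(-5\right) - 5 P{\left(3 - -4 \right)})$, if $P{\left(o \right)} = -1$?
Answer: $-35$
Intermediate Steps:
$- (\left(-2 + C\right) \left(-5\right) - 5 P{\left(3 - -4 \right)}) = - (\left(-2 - 4\right) \left(-5\right) - -5) = - (\left(-6\right) \left(-5\right) + 5) = - (30 + 5) = \left(-1\right) 35 = -35$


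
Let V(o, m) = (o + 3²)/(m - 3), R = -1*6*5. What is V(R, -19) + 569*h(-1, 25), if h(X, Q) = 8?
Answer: 100165/22 ≈ 4553.0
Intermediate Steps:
R = -30 (R = -6*5 = -30)
V(o, m) = (9 + o)/(-3 + m) (V(o, m) = (o + 9)/(-3 + m) = (9 + o)/(-3 + m))
V(R, -19) + 569*h(-1, 25) = (9 - 30)/(-3 - 19) + 569*8 = -21/(-22) + 4552 = -1/22*(-21) + 4552 = 21/22 + 4552 = 100165/22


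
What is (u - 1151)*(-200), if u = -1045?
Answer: 439200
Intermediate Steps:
(u - 1151)*(-200) = (-1045 - 1151)*(-200) = -2196*(-200) = 439200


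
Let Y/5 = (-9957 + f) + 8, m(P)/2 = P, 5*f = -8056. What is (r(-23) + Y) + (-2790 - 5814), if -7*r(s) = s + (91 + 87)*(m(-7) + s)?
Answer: -458226/7 ≈ -65461.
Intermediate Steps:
f = -8056/5 (f = (⅕)*(-8056) = -8056/5 ≈ -1611.2)
m(P) = 2*P
r(s) = 356 - 179*s/7 (r(s) = -(s + (91 + 87)*(2*(-7) + s))/7 = -(s + 178*(-14 + s))/7 = -(s + (-2492 + 178*s))/7 = -(-2492 + 179*s)/7 = 356 - 179*s/7)
Y = -57801 (Y = 5*((-9957 - 8056/5) + 8) = 5*(-57841/5 + 8) = 5*(-57801/5) = -57801)
(r(-23) + Y) + (-2790 - 5814) = ((356 - 179/7*(-23)) - 57801) + (-2790 - 5814) = ((356 + 4117/7) - 57801) - 8604 = (6609/7 - 57801) - 8604 = -397998/7 - 8604 = -458226/7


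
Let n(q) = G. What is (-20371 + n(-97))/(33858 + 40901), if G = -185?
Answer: -20556/74759 ≈ -0.27496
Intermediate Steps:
n(q) = -185
(-20371 + n(-97))/(33858 + 40901) = (-20371 - 185)/(33858 + 40901) = -20556/74759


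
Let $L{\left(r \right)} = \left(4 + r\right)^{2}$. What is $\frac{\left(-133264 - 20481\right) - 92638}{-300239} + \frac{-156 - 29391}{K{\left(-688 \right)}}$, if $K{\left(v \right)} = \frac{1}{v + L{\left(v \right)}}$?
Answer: $- \frac{4144322884235761}{300239} \approx -1.3803 \cdot 10^{10}$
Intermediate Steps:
$K{\left(v \right)} = \frac{1}{v + \left(4 + v\right)^{2}}$
$\frac{\left(-133264 - 20481\right) - 92638}{-300239} + \frac{-156 - 29391}{K{\left(-688 \right)}} = \frac{\left(-133264 - 20481\right) - 92638}{-300239} + \frac{-156 - 29391}{\frac{1}{-688 + \left(4 - 688\right)^{2}}} = \left(\left(-133264 - 20481\right) - 92638\right) \left(- \frac{1}{300239}\right) + \frac{-156 - 29391}{\frac{1}{-688 + \left(-684\right)^{2}}} = \left(\left(-133264 - 20481\right) - 92638\right) \left(- \frac{1}{300239}\right) - \frac{29547}{\frac{1}{-688 + 467856}} = \left(-153745 - 92638\right) \left(- \frac{1}{300239}\right) - \frac{29547}{\frac{1}{467168}} = \left(-246383\right) \left(- \frac{1}{300239}\right) - 29547 \frac{1}{\frac{1}{467168}} = \frac{246383}{300239} - 13803412896 = - \frac{4144322884235761}{300239}$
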